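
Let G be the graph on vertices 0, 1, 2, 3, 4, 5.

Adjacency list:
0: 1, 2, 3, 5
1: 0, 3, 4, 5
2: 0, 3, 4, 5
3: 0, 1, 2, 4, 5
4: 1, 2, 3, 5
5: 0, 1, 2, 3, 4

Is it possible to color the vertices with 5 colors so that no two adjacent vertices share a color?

Yes

The chromatic number is 4. 0, 2, 3, 5 form a clique, so at least 4 colors are needed.
One proper 4-coloring: 0=c, 1=d, 2=d, 3=a, 4=c, 5=b.
Since 5 ≥ 4, a proper 5-coloring certainly exists.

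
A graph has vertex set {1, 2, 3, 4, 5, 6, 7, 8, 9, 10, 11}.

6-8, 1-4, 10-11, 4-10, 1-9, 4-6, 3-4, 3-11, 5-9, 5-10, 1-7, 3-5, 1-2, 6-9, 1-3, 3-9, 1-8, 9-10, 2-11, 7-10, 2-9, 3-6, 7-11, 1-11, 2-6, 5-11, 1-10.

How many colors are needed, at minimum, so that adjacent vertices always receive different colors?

4

1, 7, 10, 11 are mutually adjacent (a clique of size 4), so at least 4 colors are needed.
One proper 4-coloring: 1=a, 2=c, 3=c, 4=b, 5=a, 6=a, 7=d, 8=b, 9=b, 10=c, 11=b. No two adjacent vertices share a color.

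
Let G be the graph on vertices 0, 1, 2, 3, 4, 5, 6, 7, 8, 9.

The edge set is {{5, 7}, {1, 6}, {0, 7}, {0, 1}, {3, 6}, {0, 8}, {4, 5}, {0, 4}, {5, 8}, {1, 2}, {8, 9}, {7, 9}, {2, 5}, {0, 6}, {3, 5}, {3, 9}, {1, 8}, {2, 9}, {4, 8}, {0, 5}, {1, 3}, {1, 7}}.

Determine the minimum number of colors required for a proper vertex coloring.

4

0, 4, 5, 8 are mutually adjacent (a clique of size 4), so at least 4 colors are needed.
4 colors suffice: color red → {0, 2, 3}; color blue → {1, 5, 9}; color green → {6, 7, 8}; color yellow → {4}. Each edge has distinct colors on its endpoints.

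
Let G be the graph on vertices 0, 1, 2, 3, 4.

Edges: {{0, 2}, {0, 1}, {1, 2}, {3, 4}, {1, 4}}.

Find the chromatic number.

3

0, 1, 2 are pairwise adjacent, so at least 3 colors are needed.
3 colors suffice: color a → {1, 3}; color b → {0, 4}; color c → {2}. No two adjacent vertices share a color.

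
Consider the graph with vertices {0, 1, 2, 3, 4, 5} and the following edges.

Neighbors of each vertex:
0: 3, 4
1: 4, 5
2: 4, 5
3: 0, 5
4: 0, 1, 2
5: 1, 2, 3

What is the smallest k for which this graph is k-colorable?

3

The cycle 0-3-5-1-4-0 has odd length 5, so it cannot be 2-colored; at least 3 colors are needed.
One proper 3-coloring: 0=c, 1=b, 2=b, 3=b, 4=a, 5=a. Every edge joins two different colors.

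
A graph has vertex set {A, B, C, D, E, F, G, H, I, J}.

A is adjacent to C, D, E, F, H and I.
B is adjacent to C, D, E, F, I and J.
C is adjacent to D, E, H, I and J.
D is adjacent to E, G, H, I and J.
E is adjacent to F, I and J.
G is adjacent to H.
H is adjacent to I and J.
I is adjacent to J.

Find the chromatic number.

B, C, D, E, I, J form a clique, so at least 6 colors are needed.
6 colors suffice: color 1 → {D, F}; color 2 → {E, H}; color 3 → {C, G}; color 4 → {I}; color 5 → {A, J}; color 6 → {B}. Every edge joins two different colors.

6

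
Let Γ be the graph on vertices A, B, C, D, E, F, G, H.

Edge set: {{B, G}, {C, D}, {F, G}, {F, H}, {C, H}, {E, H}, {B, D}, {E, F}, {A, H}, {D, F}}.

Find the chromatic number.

E, F, H are pairwise adjacent, so at least 3 colors are needed.
One proper 3-coloring: A=2, B=2, C=2, D=1, E=3, F=2, G=1, H=1. No two adjacent vertices share a color.

3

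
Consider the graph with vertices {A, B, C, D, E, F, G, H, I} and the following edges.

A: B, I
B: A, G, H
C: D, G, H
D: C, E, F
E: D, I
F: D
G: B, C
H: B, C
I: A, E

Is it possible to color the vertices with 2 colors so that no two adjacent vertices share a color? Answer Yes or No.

The cycle G-C-D-E-I-A-B-G has odd length 7, so it cannot be 2-colored; at least 3 colors are needed.
So 2 colors are not enough.

No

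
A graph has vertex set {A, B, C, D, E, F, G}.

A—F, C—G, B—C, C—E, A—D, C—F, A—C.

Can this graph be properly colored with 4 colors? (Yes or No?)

The chromatic number is 3. A, C, F form a triangle, so at least 3 colors are needed.
3 colors suffice: color red → {C, D}; color blue → {A, B, E, G}; color green → {F}.
Since 4 ≥ 3, a proper 4-coloring certainly exists.

Yes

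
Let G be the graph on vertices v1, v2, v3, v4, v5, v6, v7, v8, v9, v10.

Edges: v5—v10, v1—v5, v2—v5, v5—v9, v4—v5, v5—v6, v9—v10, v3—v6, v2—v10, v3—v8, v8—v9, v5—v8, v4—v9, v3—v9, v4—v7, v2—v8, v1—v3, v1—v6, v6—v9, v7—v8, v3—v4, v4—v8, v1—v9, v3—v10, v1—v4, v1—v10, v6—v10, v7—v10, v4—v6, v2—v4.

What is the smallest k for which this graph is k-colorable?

v1, v3, v6, v9, v10 are mutually adjacent (a clique of size 5), so at least 5 colors are needed.
A valid assignment using 5 colors: v1=4, v2=3, v3=2, v4=1, v5=2, v6=5, v7=2, v8=4, v9=3, v10=1. No two adjacent vertices share a color.

5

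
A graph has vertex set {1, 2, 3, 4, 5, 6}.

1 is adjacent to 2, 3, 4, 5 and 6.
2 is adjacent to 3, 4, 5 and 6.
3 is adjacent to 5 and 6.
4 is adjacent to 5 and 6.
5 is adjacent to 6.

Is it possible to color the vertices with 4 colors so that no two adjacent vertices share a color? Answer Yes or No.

No

1, 2, 3, 5, 6 are mutually adjacent (a clique of size 5), so at least 5 colors are needed.
So 4 colors are not enough.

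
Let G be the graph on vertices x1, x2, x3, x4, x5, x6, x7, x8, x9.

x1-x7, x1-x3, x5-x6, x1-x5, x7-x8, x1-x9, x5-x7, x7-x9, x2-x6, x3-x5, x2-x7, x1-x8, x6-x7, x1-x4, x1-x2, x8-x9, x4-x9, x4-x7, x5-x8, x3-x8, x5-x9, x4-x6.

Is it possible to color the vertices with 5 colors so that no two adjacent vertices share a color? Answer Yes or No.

Yes

The chromatic number is 5. x1, x5, x7, x8, x9 are pairwise adjacent (a clique of size 5), so at least 5 colors are needed.
One proper 5-coloring: x1=1, x2=3, x3=2, x4=3, x5=3, x6=1, x7=2, x8=5, x9=4.
That is already a proper 5-coloring.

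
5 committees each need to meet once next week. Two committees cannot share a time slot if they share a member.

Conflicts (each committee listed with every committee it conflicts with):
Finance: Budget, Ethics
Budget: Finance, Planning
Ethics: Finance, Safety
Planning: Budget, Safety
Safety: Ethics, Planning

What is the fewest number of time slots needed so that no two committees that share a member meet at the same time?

The cycle Ethics-Finance-Budget-Planning-Safety-Ethics has odd length 5, so it cannot be 2-colored; at least 3 time slots are needed.
3 time slots suffice: Finance=2, Budget=1, Ethics=1, Planning=3, Safety=2. No two conflicting committees share a time slot.

3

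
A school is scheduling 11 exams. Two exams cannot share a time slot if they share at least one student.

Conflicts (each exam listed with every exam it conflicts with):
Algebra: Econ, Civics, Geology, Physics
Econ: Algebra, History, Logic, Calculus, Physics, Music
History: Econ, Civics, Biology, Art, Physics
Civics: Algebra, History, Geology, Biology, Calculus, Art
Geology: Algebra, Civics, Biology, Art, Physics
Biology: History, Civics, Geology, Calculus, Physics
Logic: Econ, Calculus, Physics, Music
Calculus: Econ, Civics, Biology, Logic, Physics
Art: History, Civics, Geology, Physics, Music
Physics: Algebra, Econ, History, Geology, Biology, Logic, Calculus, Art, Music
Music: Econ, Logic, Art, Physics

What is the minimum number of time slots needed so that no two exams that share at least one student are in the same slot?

Econ, Logic, Physics, Music pairwise conflict, so at least 4 time slots are needed.
4 time slots suffice: Algebra=3, Econ=2, History=3, Civics=1, Geology=2, Biology=4, Logic=4, Calculus=3, Art=4, Physics=1, Music=3. No two conflicting exams share a time slot.

4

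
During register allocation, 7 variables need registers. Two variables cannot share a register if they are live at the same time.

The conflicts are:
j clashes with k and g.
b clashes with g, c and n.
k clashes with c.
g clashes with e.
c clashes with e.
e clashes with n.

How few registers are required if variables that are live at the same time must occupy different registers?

3

The cycle j-g-b-c-k-j has odd length 5, so it cannot be 2-colored; at least 3 registers are needed.
3 registers suffice: j=1, b=1, k=3, g=2, c=2, e=1, n=2. Every pair that conflicts lands in different registers.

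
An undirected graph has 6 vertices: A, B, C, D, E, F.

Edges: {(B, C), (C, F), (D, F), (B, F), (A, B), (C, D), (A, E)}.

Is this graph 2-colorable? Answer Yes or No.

No

C, D, F are mutually adjacent, so at least 3 colors are needed.
So 2 colors are not enough.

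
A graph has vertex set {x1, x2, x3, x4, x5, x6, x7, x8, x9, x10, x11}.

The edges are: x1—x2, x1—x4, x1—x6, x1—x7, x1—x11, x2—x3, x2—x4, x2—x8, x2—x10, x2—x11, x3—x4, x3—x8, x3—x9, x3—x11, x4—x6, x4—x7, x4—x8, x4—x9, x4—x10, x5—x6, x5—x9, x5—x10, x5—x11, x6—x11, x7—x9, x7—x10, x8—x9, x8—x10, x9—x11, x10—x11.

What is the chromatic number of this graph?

4

x2, x3, x4, x8 are pairwise adjacent (a clique of size 4), so at least 4 colors are needed.
4 colors suffice: x1=green, x2=blue, x3=green, x4=red, x5=yellow, x6=blue, x7=yellow, x8=yellow, x9=blue, x10=green, x11=red. Every edge joins two different colors.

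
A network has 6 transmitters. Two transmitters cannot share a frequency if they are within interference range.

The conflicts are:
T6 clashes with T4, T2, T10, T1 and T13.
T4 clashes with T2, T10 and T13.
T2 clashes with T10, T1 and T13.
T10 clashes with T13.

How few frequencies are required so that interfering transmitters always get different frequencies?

5

T6, T4, T2, T10, T13 pairwise conflict, so at least 5 frequencies are needed.
5 frequencies suffice: frequency 1 → {T2}; frequency 2 → {T6}; frequency 3 → {T4, T1}; frequency 4 → {T13}; frequency 5 → {T10}. Every pair that conflicts lands in different frequencies.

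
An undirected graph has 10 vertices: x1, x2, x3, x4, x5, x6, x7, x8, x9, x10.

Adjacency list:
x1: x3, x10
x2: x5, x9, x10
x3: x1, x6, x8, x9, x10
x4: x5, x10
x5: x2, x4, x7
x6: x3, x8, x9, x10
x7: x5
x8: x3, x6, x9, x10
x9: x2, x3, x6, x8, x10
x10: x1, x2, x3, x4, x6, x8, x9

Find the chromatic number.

x3, x6, x8, x9, x10 are mutually adjacent (a clique of size 5), so at least 5 colors are needed.
One proper 5-coloring: x1=3, x2=2, x3=2, x4=2, x5=1, x6=5, x7=2, x8=4, x9=3, x10=1. No two adjacent vertices share a color.

5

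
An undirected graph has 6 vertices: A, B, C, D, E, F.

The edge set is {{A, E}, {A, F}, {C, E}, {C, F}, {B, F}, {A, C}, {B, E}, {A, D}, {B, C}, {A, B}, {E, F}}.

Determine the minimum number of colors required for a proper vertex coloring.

5

A, B, C, E, F are pairwise adjacent (a clique of size 5), so at least 5 colors are needed.
One proper 5-coloring: A=1, B=5, C=3, D=2, E=2, F=4. Every edge joins two different colors.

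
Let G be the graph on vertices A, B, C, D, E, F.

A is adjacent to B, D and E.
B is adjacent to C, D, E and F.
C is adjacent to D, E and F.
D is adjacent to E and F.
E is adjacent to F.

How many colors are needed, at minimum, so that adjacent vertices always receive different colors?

B, C, D, E, F are pairwise adjacent (a clique of size 5), so at least 5 colors are needed.
5 colors suffice: A=4, B=1, C=4, D=2, E=3, F=5. Every edge joins two different colors.

5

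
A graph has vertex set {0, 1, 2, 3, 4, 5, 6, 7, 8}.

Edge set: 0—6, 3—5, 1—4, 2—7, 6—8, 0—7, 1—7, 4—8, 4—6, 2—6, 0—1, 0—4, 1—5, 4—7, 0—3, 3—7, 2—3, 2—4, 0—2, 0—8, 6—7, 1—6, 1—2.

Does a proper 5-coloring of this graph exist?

No

0, 1, 2, 4, 6, 7 are mutually adjacent (a clique of size 6), so at least 6 colors are needed.
So 5 colors are not enough.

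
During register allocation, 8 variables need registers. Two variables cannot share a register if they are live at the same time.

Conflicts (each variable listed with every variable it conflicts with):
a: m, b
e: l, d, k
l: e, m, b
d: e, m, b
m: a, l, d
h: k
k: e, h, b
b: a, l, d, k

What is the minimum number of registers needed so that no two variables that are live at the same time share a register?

l and b conflict, so at least 2 registers are needed.
2 registers suffice: register 1 → {e, m, h, b}; register 2 → {a, l, d, k}. Every pair that conflicts lands in different registers.

2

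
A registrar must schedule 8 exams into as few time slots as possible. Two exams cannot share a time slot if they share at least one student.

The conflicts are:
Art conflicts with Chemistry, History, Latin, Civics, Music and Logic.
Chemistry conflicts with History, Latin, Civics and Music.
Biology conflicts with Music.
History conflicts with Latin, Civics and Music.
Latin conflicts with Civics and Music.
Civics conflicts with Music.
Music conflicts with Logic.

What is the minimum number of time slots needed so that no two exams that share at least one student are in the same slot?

Art, Chemistry, History, Latin, Civics, Music all conflict with each other, so at least 6 time slots are needed.
6 time slots suffice: time slot 1 → {Music}; time slot 2 → {Art, Biology}; time slot 3 → {Latin, Logic}; time slot 4 → {Civics}; time slot 5 → {Chemistry}; time slot 6 → {History}. No two conflicting exams share a time slot.

6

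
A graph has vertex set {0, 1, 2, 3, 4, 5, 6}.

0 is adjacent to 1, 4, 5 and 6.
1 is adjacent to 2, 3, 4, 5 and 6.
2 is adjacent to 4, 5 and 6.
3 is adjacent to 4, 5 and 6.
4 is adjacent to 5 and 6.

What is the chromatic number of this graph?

4

1, 3, 4, 6 form a clique, so at least 4 colors are needed.
4 colors suffice: 0=d, 1=b, 2=d, 3=d, 4=a, 5=c, 6=c. Every edge joins two different colors.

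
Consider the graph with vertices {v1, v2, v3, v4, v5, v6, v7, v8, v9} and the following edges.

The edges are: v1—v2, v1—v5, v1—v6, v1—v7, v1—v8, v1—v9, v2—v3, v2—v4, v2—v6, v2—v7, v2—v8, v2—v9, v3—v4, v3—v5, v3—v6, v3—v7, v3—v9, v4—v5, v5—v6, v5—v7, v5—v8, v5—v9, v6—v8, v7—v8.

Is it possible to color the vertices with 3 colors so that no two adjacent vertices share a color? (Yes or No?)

No

v1, v2, v7, v8 are pairwise adjacent (a clique of size 4), so at least 4 colors are needed.
So 3 colors are not enough.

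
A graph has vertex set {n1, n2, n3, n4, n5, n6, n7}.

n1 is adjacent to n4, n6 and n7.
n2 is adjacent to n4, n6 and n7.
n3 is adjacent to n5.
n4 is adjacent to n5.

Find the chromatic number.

n2 and n6 are adjacent, so at least 2 colors are needed.
2 colors suffice: color 1 → {n1, n2, n5}; color 2 → {n3, n4, n6, n7}. Each edge has distinct colors on its endpoints.

2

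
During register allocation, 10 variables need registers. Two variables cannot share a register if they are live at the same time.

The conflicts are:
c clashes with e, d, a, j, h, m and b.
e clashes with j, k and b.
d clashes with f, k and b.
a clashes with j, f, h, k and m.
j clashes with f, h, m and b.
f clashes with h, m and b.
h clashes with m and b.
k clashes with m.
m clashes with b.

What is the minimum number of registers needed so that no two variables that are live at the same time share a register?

5

c, j, h, m, b are mutually in conflict, so at least 5 registers are needed.
5 registers suffice: c=1, e=4, d=2, a=3, j=2, f=1, h=5, k=1, m=4, b=3. Each listed conflict is separated.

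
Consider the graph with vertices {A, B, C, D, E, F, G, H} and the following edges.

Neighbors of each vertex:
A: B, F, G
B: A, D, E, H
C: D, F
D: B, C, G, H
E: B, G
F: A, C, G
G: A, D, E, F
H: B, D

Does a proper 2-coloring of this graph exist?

No

B, D, H form a triangle, so at least 3 colors are needed.
So 2 colors are not enough.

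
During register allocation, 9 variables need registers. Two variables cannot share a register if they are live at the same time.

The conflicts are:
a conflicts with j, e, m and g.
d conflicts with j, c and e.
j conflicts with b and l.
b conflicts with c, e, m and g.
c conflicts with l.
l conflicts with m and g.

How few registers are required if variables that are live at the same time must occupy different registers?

a and j conflict, so at least 2 registers are needed.
Using 2 registers: a=1, d=1, j=2, b=1, c=2, e=2, l=1, m=2, g=2. Each listed conflict is separated.

2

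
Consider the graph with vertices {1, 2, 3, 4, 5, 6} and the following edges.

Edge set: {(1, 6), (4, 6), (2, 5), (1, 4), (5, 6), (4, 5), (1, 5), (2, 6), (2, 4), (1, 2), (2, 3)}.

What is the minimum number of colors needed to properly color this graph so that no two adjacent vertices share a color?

1, 2, 4, 5, 6 are mutually adjacent (a clique of size 5), so at least 5 colors are needed.
5 colors suffice: color red → {2}; color blue → {1, 3}; color green → {6}; color yellow → {5}; color purple → {4}. Every edge joins two different colors.

5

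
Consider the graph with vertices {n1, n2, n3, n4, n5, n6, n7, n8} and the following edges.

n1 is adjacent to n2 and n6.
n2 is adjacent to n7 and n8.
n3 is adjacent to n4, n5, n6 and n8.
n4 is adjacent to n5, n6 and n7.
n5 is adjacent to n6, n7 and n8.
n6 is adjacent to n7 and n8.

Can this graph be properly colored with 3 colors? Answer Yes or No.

n4, n5, n6, n7 form a clique, so at least 4 colors are needed.
So 3 colors are not enough.

No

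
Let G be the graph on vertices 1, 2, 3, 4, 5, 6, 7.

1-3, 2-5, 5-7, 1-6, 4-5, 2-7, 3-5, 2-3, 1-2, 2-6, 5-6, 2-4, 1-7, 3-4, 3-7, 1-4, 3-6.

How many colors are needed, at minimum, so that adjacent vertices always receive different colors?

1, 2, 3, 4 are mutually adjacent (a clique of size 4), so at least 4 colors are needed.
A valid assignment using 4 colors: 1=c, 2=a, 3=b, 4=d, 5=c, 6=d, 7=d. Each edge has distinct colors on its endpoints.

4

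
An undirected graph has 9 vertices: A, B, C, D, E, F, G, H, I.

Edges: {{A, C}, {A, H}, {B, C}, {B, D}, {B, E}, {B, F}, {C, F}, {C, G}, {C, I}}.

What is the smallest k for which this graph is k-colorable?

3

B, C, F are pairwise adjacent, so at least 3 colors are needed.
A valid assignment using 3 colors: A=2, B=2, C=1, D=1, E=1, F=3, G=2, H=1, I=2. Every edge joins two different colors.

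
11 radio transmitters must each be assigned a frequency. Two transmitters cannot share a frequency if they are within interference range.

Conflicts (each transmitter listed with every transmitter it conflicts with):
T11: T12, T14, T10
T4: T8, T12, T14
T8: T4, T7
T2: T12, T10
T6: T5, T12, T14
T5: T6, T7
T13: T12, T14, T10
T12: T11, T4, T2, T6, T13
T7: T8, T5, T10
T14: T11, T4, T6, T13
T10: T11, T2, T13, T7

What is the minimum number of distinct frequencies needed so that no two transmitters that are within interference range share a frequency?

T4 and T12 conflict, so at least 2 frequencies are needed.
2 frequencies suffice: frequency 1 → {T8, T5, T12, T14, T10}; frequency 2 → {T11, T4, T2, T6, T13, T7}. Each listed conflict is separated.

2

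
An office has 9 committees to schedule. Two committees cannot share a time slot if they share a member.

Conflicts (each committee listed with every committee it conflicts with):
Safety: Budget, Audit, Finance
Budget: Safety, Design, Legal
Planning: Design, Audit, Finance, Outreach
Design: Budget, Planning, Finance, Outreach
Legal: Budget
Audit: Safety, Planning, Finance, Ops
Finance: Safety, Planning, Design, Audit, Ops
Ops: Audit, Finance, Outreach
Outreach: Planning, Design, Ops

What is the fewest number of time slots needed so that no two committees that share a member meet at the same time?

Planning, Audit, Finance pairwise conflict, so at least 3 time slots are needed.
3 time slots suffice: time slot 1 → {Budget, Finance, Outreach}; time slot 2 → {Safety, Planning, Legal, Ops}; time slot 3 → {Design, Audit}. Each listed conflict is separated.

3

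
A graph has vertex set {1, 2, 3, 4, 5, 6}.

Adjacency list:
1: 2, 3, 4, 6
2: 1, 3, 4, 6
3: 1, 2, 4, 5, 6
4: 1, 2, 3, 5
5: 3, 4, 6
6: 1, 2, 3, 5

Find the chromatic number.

1, 2, 3, 4 are pairwise adjacent (a clique of size 4), so at least 4 colors are needed.
4 colors suffice: color red → {3}; color blue → {4, 6}; color green → {2, 5}; color yellow → {1}. Each edge has distinct colors on its endpoints.

4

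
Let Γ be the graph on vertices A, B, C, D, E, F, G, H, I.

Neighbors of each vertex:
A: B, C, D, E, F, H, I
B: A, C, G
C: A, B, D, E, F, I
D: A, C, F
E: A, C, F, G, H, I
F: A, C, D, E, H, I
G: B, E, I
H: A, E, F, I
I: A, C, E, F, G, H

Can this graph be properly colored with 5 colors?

Yes

The chromatic number is 5. A, E, F, H, I are pairwise adjacent (a clique of size 5), so at least 5 colors are needed.
5 colors suffice: color red → {A, G}; color blue → {B, D, I}; color green → {E}; color yellow → {F}; color purple → {C, H}.
That is already a proper 5-coloring.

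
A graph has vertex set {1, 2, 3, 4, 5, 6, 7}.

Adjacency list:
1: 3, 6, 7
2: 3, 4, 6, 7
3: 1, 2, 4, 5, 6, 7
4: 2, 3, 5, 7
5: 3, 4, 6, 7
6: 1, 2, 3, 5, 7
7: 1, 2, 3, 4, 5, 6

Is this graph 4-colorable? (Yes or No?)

Yes

The chromatic number is 4. 2, 3, 4, 7 are mutually adjacent (a clique of size 4), so at least 4 colors are needed.
4 colors suffice: color a → {3}; color b → {7}; color c → {4, 6}; color d → {1, 2, 5}.
That is already a proper 4-coloring.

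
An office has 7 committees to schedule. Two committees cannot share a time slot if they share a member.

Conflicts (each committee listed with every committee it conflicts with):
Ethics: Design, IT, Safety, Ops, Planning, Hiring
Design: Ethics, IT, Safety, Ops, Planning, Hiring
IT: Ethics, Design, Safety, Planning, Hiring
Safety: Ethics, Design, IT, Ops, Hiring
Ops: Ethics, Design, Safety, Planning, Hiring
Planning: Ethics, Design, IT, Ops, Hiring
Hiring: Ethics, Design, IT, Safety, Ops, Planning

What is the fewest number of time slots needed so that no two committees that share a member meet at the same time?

5

Ethics, Design, Ops, Planning, Hiring are mutually in conflict, so at least 5 time slots are needed.
5 time slots suffice: time slot 1 → {Ethics}; time slot 2 → {Hiring}; time slot 3 → {Design}; time slot 4 → {Safety, Planning}; time slot 5 → {IT, Ops}. Each listed conflict is separated.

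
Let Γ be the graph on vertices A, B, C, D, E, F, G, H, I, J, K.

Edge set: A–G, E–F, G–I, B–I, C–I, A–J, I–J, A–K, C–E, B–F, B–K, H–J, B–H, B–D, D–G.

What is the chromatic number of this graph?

3

The cycle G-A-K-B-I-G has odd length 5, so it cannot be 2-colored; at least 3 colors are needed.
3 colors suffice: color 1 → {A, B, C}; color 2 → {D, F, H, I, K}; color 3 → {E, G, J}. Each edge has distinct colors on its endpoints.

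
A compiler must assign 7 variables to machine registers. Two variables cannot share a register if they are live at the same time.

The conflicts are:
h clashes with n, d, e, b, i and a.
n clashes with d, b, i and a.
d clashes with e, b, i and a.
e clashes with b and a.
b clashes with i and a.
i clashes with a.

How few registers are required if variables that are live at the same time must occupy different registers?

h, n, d, b, i, a are mutually in conflict, so at least 6 registers are needed.
6 registers suffice: register 1 → {b}; register 2 → {d}; register 3 → {h}; register 4 → {a}; register 5 → {e, i}; register 6 → {n}. Each listed conflict is separated.

6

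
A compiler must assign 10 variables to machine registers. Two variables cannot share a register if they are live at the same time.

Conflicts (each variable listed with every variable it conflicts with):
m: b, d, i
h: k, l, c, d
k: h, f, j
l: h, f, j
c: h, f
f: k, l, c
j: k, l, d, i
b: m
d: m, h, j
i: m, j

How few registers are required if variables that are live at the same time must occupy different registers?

m and i conflict, so at least 2 registers are needed.
2 registers suffice: register 1 → {m, h, f, j}; register 2 → {k, l, c, b, d, i}. Every pair that conflicts lands in different registers.

2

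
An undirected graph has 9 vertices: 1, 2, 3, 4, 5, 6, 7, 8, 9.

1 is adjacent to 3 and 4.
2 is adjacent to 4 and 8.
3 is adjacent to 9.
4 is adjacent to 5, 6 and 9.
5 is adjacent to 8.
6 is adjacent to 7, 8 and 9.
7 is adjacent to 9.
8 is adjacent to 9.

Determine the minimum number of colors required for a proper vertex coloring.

6, 8, 9 are mutually adjacent, so at least 3 colors are needed.
3 colors suffice: color a → {3, 4, 7, 8}; color b → {1, 2, 5, 9}; color c → {6}. Each edge has distinct colors on its endpoints.

3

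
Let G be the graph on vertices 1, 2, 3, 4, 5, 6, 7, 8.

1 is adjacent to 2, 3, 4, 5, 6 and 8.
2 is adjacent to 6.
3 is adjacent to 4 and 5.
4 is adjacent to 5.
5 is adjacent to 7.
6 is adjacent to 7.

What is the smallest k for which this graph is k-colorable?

1, 3, 4, 5 form a clique, so at least 4 colors are needed.
One proper 4-coloring: 1=a, 2=c, 3=c, 4=d, 5=b, 6=b, 7=a, 8=b. No two adjacent vertices share a color.

4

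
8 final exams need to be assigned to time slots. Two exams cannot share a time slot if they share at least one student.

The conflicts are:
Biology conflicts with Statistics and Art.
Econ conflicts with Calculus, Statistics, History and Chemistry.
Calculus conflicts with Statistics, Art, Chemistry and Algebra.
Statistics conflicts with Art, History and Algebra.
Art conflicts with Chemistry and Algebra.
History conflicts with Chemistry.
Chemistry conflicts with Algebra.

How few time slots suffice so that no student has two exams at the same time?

Calculus, Statistics, Art, Algebra pairwise conflict, so at least 4 time slots are needed.
4 time slots suffice: Biology=3, Econ=2, Calculus=3, Statistics=1, Art=2, History=3, Chemistry=1, Algebra=4. Each listed conflict is separated.

4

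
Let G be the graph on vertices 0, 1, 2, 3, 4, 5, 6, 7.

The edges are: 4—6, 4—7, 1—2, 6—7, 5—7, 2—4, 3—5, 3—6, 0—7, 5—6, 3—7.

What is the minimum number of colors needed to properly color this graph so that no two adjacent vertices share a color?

4

3, 5, 6, 7 are pairwise adjacent (a clique of size 4), so at least 4 colors are needed.
4 colors suffice: 0=b, 1=b, 2=a, 3=c, 4=c, 5=d, 6=b, 7=a. No two adjacent vertices share a color.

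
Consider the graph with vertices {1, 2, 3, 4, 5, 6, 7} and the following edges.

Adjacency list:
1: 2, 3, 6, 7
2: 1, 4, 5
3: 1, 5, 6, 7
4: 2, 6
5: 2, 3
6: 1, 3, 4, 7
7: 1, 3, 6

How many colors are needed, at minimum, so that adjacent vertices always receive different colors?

4

1, 3, 6, 7 are mutually adjacent (a clique of size 4), so at least 4 colors are needed.
4 colors suffice: color red → {1, 4, 5}; color blue → {2, 6}; color green → {3}; color yellow → {7}. Every edge joins two different colors.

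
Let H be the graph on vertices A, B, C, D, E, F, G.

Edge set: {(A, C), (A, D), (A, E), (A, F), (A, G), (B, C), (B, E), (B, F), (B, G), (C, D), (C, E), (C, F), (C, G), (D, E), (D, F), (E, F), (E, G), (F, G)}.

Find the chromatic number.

5

B, C, E, F, G form a clique, so at least 5 colors are needed.
5 colors suffice: color 1 → {E}; color 2 → {F}; color 3 → {C}; color 4 → {D, G}; color 5 → {A, B}. No two adjacent vertices share a color.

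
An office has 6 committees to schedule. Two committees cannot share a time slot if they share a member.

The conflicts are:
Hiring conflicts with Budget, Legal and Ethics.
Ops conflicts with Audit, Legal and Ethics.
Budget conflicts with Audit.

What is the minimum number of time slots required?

The cycle Ops-Ethics-Hiring-Budget-Audit-Ops has odd length 5, so it cannot be 2-colored; at least 3 time slots are needed.
A valid assignment using 3 time slots: Hiring=1, Ops=1, Budget=2, Audit=3, Legal=2, Ethics=2. Each listed conflict is separated.

3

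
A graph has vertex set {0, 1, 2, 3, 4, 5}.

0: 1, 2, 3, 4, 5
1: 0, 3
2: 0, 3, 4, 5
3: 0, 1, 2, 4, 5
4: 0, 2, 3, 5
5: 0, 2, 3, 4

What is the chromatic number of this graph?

5

0, 2, 3, 4, 5 are mutually adjacent (a clique of size 5), so at least 5 colors are needed.
One proper 5-coloring: 0=a, 1=c, 2=c, 3=b, 4=e, 5=d. Every edge joins two different colors.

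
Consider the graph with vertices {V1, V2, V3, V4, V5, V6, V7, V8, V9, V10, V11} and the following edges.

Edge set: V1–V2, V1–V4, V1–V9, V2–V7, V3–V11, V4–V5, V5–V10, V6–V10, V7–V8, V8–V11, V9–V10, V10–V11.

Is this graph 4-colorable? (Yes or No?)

Yes

The chromatic number is 3. The cycle V1-V9-V10-V5-V4-V1 has odd length 5, so it cannot be 2-colored; at least 3 colors are needed.
3 colors suffice: color 1 → {V1, V3, V7, V10}; color 2 → {V2, V4, V6, V9, V11}; color 3 → {V5, V8}.
Since 4 ≥ 3, a proper 4-coloring certainly exists.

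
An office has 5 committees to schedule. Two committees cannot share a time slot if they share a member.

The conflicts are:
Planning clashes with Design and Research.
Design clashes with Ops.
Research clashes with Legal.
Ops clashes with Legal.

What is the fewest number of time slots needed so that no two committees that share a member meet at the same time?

The cycle Planning-Design-Ops-Legal-Research-Planning has odd length 5, so it cannot be 2-colored; at least 3 time slots are needed.
3 time slots suffice: Planning=3, Design=2, Research=1, Ops=1, Legal=2. No two conflicting committees share a time slot.

3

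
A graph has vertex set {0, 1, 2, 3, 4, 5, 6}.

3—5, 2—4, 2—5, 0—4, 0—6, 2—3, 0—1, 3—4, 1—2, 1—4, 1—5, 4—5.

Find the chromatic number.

4

2, 3, 4, 5 form a clique, so at least 4 colors are needed.
4 colors suffice: 0=b, 1=c, 2=b, 3=c, 4=a, 5=d, 6=a. No two adjacent vertices share a color.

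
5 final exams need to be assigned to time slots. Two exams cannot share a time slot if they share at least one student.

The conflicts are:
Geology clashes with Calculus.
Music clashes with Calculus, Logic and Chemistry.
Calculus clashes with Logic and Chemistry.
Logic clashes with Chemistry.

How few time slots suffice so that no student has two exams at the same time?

Music, Calculus, Logic, Chemistry all conflict with each other, so at least 4 time slots are needed.
4 time slots suffice: time slot 1 → {Calculus}; time slot 2 → {Geology, Chemistry}; time slot 3 → {Music}; time slot 4 → {Logic}. Every pair that conflicts lands in different time slots.

4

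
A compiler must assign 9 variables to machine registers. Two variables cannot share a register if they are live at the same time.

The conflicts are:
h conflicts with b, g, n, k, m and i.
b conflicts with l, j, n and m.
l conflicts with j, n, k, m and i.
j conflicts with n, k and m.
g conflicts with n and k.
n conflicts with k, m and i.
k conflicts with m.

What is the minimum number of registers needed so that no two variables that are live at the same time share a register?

l, j, n, k, m pairwise conflict, so at least 5 registers are needed.
5 registers suffice: h=3, b=2, l=3, j=5, g=4, n=1, k=2, m=4, i=2. Each listed conflict is separated.

5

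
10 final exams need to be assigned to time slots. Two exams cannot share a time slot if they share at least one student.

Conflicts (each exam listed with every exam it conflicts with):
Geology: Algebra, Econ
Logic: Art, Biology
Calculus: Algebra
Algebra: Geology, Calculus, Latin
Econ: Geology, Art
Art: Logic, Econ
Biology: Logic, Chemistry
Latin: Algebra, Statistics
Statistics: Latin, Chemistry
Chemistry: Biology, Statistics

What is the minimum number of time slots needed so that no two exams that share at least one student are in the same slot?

The cycle Art-Logic-Biology-Chemistry-Statistics-Latin-Algebra-Geology-Econ-Art has odd length 9, so it cannot be 2-colored; at least 3 time slots are needed.
3 time slots suffice: time slot 1 → {Algebra, Art, Biology, Statistics}; time slot 2 → {Geology, Logic, Calculus, Latin, Chemistry}; time slot 3 → {Econ}. Every pair that conflicts lands in different time slots.

3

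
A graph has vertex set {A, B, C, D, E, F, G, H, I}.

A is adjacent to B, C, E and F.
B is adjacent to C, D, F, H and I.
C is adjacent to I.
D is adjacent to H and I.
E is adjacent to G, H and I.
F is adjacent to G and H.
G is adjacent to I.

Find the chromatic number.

B, F, H are pairwise adjacent, so at least 3 colors are needed.
A valid assignment using 3 colors: A=2, B=1, C=3, D=3, E=3, F=3, G=1, H=2, I=2. Each edge has distinct colors on its endpoints.

3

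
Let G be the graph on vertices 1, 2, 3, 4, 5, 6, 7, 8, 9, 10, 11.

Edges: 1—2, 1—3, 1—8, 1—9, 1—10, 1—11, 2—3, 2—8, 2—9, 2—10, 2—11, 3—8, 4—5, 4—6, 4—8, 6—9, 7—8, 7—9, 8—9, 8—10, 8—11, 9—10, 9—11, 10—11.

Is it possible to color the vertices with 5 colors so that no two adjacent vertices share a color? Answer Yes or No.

1, 2, 8, 9, 10, 11 are mutually adjacent (a clique of size 6), so at least 6 colors are needed.
So 5 colors are not enough.

No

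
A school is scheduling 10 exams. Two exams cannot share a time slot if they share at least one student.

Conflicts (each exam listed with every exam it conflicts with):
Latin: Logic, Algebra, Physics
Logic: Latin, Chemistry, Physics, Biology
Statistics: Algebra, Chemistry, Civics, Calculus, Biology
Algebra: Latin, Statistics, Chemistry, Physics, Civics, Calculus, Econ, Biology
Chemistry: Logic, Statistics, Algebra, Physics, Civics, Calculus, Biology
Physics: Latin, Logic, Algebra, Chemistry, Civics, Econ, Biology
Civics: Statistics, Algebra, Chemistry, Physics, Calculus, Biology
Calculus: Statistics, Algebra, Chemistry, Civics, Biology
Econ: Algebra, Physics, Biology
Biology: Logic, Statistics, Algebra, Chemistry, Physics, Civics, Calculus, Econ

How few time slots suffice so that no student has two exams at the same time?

Statistics, Algebra, Chemistry, Civics, Calculus, Biology are mutually in conflict, so at least 6 time slots are needed.
6 time slots suffice: time slot 1 → {Logic, Algebra}; time slot 2 → {Latin, Biology}; time slot 3 → {Chemistry, Econ}; time slot 4 → {Physics, Calculus}; time slot 5 → {Civics}; time slot 6 → {Statistics}. Each listed conflict is separated.

6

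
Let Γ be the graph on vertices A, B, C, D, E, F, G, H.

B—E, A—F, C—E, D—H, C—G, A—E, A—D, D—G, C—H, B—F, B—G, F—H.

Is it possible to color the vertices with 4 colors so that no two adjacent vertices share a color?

The chromatic number is 3. The cycle A-F-H-C-E-A has odd length 5, so it cannot be 2-colored; at least 3 colors are needed.
One proper 3-coloring: A=1, B=1, C=2, D=2, E=3, F=2, G=3, H=1.
Since 4 ≥ 3, a proper 4-coloring certainly exists.

Yes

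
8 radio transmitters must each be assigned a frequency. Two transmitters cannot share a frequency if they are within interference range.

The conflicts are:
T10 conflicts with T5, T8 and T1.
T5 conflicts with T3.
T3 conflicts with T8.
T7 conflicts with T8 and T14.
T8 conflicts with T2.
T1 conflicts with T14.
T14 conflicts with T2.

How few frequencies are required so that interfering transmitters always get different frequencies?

3

The cycle T10-T8-T2-T14-T1-T10 has odd length 5, so it cannot be 2-colored; at least 3 frequencies are needed.
3 frequencies suffice: frequency 1 → {T5, T8, T14}; frequency 2 → {T10, T3, T7, T2}; frequency 3 → {T1}. Every pair that conflicts lands in different frequencies.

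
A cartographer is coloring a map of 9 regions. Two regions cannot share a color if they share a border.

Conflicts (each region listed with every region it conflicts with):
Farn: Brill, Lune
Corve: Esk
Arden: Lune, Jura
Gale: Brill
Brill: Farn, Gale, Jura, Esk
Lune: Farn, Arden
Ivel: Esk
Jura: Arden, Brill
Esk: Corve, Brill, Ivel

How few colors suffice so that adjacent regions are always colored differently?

3

The cycle Arden-Lune-Farn-Brill-Jura-Arden has odd length 5, so it cannot be 2-colored; at least 3 colors are needed.
3 colors suffice: Farn=2, Corve=1, Arden=3, Gale=2, Brill=1, Lune=1, Ivel=1, Jura=2, Esk=2. Every pair that conflicts lands in different colors.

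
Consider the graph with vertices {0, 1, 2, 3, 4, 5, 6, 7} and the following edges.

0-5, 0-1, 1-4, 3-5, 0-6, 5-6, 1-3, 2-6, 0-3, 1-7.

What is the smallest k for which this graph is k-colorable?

0, 1, 3 are pairwise adjacent, so at least 3 colors are needed.
3 colors suffice: color red → {0, 2, 4, 7}; color blue → {1, 5}; color green → {3, 6}. Every edge joins two different colors.

3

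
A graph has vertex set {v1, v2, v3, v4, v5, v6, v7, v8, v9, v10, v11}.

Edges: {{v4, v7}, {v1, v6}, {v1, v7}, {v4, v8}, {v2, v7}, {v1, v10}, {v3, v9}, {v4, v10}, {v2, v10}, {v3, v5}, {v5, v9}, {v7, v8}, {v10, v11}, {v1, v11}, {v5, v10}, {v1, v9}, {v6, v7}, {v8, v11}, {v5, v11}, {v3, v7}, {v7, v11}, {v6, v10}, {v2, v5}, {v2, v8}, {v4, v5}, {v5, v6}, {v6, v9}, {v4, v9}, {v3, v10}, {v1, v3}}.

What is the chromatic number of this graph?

3

v1, v10, v11 are pairwise adjacent, so at least 3 colors are needed.
3 colors suffice: color 1 → {v7, v9, v10}; color 2 → {v1, v5, v8}; color 3 → {v2, v3, v4, v6, v11}. No two adjacent vertices share a color.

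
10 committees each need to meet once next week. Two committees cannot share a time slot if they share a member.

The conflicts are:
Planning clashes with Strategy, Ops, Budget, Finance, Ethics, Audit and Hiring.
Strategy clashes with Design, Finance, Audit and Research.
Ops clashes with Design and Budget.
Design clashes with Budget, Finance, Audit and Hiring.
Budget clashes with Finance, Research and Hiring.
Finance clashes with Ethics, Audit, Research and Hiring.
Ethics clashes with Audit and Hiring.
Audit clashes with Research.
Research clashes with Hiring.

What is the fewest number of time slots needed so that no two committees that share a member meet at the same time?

4

Strategy, Design, Finance, Audit all conflict with each other, so at least 4 time slots are needed.
4 time slots suffice: time slot 1 → {Ops, Finance}; time slot 2 → {Planning, Design, Research}; time slot 3 → {Audit, Hiring}; time slot 4 → {Strategy, Budget, Ethics}. Every pair that conflicts lands in different time slots.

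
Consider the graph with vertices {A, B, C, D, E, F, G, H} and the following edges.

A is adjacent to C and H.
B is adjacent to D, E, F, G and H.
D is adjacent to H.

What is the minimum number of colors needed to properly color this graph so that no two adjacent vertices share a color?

3

B, D, H are mutually adjacent, so at least 3 colors are needed.
3 colors suffice: color 1 → {A, B}; color 2 → {C, E, F, G, H}; color 3 → {D}. No two adjacent vertices share a color.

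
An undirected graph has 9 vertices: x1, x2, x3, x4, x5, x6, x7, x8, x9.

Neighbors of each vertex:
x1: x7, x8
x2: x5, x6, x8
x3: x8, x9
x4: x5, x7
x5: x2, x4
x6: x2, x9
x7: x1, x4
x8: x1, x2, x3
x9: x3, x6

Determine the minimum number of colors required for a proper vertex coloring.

3

The cycle x3-x8-x2-x6-x9-x3 has odd length 5, so it cannot be 2-colored; at least 3 colors are needed.
3 colors suffice: color 1 → {x1, x2, x3, x4}; color 2 → {x5, x7, x8, x9}; color 3 → {x6}. Every edge joins two different colors.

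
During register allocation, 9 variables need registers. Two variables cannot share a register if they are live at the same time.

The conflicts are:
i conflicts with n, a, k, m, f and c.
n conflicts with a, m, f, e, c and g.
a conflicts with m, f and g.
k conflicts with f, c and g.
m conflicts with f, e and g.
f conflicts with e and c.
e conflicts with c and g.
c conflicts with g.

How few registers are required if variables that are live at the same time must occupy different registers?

i, n, a, m, f all conflict with each other, so at least 5 registers are needed.
Using 5 registers: i=4, n=2, a=5, k=2, m=3, f=1, e=4, c=3, g=1. No two conflicting variables share a register.

5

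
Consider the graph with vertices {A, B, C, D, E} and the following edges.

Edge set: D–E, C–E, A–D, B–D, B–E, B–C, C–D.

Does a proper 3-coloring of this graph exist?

No

B, C, D, E form a clique, so at least 4 colors are needed.
So 3 colors are not enough.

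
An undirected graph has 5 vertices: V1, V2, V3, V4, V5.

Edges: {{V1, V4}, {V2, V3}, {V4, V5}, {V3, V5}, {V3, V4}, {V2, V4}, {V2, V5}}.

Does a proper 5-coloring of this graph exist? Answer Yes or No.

Yes

The chromatic number is 4. V2, V3, V4, V5 are pairwise adjacent (a clique of size 4), so at least 4 colors are needed.
A valid assignment using 4 colors: V1=B, V2=B, V3=G, V4=R, V5=Y.
Since 5 ≥ 4, a proper 5-coloring certainly exists.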